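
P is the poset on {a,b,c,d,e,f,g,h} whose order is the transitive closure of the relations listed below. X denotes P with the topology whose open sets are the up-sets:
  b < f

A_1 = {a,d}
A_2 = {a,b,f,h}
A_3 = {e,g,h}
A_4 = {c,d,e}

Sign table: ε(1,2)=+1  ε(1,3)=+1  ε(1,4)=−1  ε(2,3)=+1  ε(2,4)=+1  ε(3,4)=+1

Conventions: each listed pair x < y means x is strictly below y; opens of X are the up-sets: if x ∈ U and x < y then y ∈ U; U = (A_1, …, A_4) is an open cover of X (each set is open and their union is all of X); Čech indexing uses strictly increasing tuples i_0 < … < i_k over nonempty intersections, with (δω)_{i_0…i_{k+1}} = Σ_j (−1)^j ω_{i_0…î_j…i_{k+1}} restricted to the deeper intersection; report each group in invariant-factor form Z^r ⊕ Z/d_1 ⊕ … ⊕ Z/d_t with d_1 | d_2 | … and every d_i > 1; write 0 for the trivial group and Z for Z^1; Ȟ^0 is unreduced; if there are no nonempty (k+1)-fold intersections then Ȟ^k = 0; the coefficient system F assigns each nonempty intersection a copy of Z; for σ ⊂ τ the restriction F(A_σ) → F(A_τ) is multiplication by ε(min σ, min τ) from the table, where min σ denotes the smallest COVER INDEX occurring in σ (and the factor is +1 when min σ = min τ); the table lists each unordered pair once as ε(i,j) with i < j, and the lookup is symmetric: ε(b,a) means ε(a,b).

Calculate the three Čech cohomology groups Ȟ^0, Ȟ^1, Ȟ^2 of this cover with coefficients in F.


nerve of the cover:
  A12={a} A14={d} A23={h} A34={e}
C dims 4,4; δ0: rk 4, SNF 1^3·2
Ȟ^0 = (4 − 4) − 0 = 0, so Ȟ^0 ≅ 0
Ȟ^1 = (4 − 0) − 4 = 0 plus torsion [2], so Ȟ^1 ≅ Z/2
Ȟ^2 = (0 − 0) − 0 = 0, so Ȟ^2 ≅ 0

Ȟ^0 = 0; Ȟ^1 = Z/2; Ȟ^2 = 0


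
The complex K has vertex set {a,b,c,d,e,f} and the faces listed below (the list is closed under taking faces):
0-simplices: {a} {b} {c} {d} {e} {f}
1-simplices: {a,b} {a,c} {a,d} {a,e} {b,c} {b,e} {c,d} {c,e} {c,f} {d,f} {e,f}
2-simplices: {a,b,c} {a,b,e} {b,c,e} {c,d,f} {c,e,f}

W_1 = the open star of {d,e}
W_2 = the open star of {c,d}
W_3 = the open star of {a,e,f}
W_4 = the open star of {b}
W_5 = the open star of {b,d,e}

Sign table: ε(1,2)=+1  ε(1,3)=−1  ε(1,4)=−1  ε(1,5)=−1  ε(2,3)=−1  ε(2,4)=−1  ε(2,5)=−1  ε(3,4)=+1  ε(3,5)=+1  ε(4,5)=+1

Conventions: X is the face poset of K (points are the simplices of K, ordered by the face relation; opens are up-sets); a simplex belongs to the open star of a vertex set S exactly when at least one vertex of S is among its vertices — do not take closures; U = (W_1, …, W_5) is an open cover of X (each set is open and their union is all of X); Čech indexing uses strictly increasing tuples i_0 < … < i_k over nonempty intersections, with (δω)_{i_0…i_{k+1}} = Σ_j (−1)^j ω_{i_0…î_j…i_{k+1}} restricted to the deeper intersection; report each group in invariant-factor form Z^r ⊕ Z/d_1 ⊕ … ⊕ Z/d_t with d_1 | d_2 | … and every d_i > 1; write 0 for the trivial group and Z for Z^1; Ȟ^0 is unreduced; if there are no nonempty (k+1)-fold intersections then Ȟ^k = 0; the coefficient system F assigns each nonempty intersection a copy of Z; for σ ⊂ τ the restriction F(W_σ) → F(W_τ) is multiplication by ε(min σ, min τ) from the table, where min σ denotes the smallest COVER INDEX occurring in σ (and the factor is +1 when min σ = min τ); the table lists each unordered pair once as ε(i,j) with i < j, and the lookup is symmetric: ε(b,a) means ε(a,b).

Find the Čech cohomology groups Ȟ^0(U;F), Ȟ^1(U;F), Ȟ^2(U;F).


Ȟ^0(U;F) ≅ Z; Ȟ^1(U;F) ≅ 0; Ȟ^2(U;F) ≅ 0

nerve simplices:
  W1={{d},{e},{a,d},{a,e},{b,e},{c,d},{c,e},{d,f},{e,f},{a,b,e},{b,c,e},{c,d,f},{c,e,f}} W2={{c},{d},{a,c},{a,d},{b,c},{c,d},{c,e},{c,f},{d,f},{a,b,c},{b,c,e},{c,d,f},{c,e,f}} W3={{a},{e},{f},{a,b},{a,c},{a,d},{a,e},{b,e},{c,e},{c,f},{d,f},{e,f},{a,b,c},{a,b,e},{b,c,e},{c,d,f},{c,e,f}} W4={{b},{a,b},{b,c},{b,e},{a,b,c},{a,b,e},{b,c,e}} W5={{b},{d},{e},{a,b},{a,d},{a,e},{b,c},{b,e},{c,d},{c,e},{d,f},{e,f},{a,b,c},{a,b,e},{b,c,e},{c,d,f},{c,e,f}}
  W12={{d},{a,d},{c,d},{c,e},{d,f},{b,c,e},{c,d,f},{c,e,f}} W13={{e},{a,d},{a,e},{b,e},{c,e},{d,f},{e,f},{a,b,e},{b,c,e},{c,d,f},{c,e,f}} W14={{b,e},{a,b,e},{b,c,e}} W15={{d},{e},{a,d},{a,e},{b,e},{c,d},{c,e},{d,f},{e,f},{a,b,e},{b,c,e},{c,d,f},{c,e,f}} W23={{a,c},{a,d},{c,e},{c,f},{d,f},{a,b,c},{b,c,e},{c,d,f},{c,e,f}} W24={{b,c},{a,b,c},{b,c,e}} W25={{d},{a,d},{b,c},{c,d},{c,e},{d,f},{a,b,c},{b,c,e},{c,d,f},{c,e,f}} W34={{a,b},{b,e},{a,b,c},{a,b,e},{b,c,e}} W35={{e},{a,b},{a,d},{a,e},{b,e},{c,e},{d,f},{e,f},{a,b,c},{a,b,e},{b,c,e},{c,d,f},{c,e,f}} W45={{b},{a,b},{b,c},{b,e},{a,b,c},{a,b,e},{b,c,e}}
  W123={{a,d},{c,e},{d,f},{b,c,e},{c,d,f},{c,e,f}} W124={{b,c,e}} W125={{d},{a,d},{c,d},{c,e},{d,f},{b,c,e},{c,d,f},{c,e,f}} W134={{b,e},{a,b,e},{b,c,e}} W135={{e},{a,d},{a,e},{b,e},{c,e},{d,f},{e,f},{a,b,e},{b,c,e},{c,d,f},{c,e,f}} W145={{b,e},{a,b,e},{b,c,e}} W234={{a,b,c},{b,c,e}} W235={{a,d},{c,e},{d,f},{a,b,c},{b,c,e},{c,d,f},{c,e,f}} W245={{b,c},{a,b,c},{b,c,e}} W345={{a,b},{b,e},{a,b,c},{a,b,e},{b,c,e}}
  W1234={{b,c,e}} W1235={{a,d},{c,e},{d,f},{b,c,e},{c,d,f},{c,e,f}} W1245={{b,c,e}} W1345={{b,e},{a,b,e},{b,c,e}} W2345={{a,b,c},{b,c,e}}
  W12345={{b,c,e}}
C dims 5,10,10,5; δ0: rk 4, SNF 1^4; δ1: rk 6, SNF 1^6; δ2: rk 4, SNF 1^4
degree 0: 5−4−0 = 1 → Ȟ^0 ≅ Z
degree 1: 10−6−4 = 0 → Ȟ^1 ≅ 0
degree 2: 10−4−6 = 0 → Ȟ^2 ≅ 0


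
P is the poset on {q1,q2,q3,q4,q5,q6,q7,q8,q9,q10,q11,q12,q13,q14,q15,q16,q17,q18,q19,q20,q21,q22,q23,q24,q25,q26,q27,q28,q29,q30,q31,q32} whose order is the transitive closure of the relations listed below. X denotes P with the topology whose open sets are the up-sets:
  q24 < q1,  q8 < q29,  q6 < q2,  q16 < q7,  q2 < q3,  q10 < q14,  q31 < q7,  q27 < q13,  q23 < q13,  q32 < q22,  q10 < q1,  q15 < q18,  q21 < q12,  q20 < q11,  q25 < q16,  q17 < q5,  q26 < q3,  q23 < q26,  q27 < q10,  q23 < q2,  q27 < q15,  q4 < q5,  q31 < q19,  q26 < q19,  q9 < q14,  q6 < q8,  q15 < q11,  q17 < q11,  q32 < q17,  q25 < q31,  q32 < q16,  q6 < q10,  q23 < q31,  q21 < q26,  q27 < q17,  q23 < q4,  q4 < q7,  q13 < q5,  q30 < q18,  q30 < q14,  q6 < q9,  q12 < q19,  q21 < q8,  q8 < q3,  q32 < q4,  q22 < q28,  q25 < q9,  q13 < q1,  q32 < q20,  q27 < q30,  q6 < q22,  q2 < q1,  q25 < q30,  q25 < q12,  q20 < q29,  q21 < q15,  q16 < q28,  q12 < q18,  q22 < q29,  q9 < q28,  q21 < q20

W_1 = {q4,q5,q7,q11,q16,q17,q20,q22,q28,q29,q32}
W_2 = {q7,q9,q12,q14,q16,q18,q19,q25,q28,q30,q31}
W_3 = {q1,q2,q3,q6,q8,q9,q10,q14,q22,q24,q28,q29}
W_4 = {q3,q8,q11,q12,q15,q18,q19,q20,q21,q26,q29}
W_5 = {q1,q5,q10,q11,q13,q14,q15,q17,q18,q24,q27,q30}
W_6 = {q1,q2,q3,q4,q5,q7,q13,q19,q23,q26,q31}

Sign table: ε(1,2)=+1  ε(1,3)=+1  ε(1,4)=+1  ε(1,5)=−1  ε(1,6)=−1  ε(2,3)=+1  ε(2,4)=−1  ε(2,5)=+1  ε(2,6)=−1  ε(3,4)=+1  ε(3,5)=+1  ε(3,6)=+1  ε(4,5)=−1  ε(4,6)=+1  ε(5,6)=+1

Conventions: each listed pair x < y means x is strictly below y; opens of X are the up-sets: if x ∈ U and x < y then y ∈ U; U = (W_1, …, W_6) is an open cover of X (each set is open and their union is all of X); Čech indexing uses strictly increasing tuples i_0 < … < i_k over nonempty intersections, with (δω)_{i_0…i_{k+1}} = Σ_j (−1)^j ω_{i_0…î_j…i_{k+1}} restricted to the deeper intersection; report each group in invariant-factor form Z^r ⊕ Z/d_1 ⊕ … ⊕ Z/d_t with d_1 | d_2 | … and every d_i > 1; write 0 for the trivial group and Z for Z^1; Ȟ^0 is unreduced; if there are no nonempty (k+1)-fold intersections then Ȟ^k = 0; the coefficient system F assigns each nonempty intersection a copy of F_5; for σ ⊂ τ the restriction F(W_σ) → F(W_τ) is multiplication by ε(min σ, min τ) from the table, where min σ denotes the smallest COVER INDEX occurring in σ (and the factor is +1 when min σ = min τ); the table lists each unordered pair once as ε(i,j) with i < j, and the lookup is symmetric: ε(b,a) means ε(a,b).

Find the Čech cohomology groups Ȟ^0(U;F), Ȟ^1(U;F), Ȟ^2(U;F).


Ȟ^0(U;F) ≅ 0, Ȟ^1(U;F) ≅ 0 and Ȟ^2(U;F) ≅ Z/5

intersection data:
  W12={q7,q16,q28} W13={q22,q28,q29} W14={q11,q20,q29} W15={q5,q11,q17} W16={q4,q5,q7} W23={q9,q14,q28} W24={q12,q18,q19} W25={q14,q18,q30} W26={q7,q19,q31} W34={q3,q8,q29} W35={q1,q10,q14,q24} W36={q1,q2,q3} W45={q11,q15,q18} W46={q3,q19,q26} W56={q1,q5,q13}
  W123={q28} W126={q7} W134={q29} W145={q11} W156={q5} W235={q14} W245={q18} W246={q19} W346={q3} W356={q1}
C dims 6,15,10; δ0: rk_F5 6; δ1: rk_F5 9
Ȟ^0 = (6 − 6) − 0 = 0, so Ȟ^0 ≅ 0
Ȟ^1 = (15 − 9) − 6 = 0, so Ȟ^1 ≅ 0
Ȟ^2 = (10 − 0) − 9 = 1, so Ȟ^2 ≅ Z/5


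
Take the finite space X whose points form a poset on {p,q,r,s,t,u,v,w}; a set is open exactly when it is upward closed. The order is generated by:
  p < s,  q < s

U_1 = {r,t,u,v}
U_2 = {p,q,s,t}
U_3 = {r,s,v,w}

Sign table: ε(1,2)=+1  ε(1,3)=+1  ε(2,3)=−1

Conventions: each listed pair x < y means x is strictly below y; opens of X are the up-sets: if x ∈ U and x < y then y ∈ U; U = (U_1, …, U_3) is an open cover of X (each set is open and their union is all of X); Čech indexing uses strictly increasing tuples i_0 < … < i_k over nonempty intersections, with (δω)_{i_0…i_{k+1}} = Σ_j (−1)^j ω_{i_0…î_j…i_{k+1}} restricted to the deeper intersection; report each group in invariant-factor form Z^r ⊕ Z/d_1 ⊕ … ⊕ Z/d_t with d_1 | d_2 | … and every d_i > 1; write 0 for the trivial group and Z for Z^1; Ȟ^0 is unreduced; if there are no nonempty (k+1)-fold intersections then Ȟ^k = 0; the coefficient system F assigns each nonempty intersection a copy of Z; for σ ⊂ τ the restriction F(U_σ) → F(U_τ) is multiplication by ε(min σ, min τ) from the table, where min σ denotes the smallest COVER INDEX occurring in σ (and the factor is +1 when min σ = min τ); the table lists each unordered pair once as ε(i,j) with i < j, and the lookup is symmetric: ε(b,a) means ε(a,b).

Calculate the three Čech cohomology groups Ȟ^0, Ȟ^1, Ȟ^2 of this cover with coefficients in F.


intersection data:
  U12={t} U13={r,v} U23={s}
C dims 3,3; δ0: rk 3, SNF 1^2·2
Ȟ^0 = (3 − 3) − 0 = 0, so Ȟ^0 ≅ 0
Ȟ^1 = (3 − 0) − 3 = 0 plus torsion [2], so Ȟ^1 ≅ Z/2
Ȟ^2 = (0 − 0) − 0 = 0, so Ȟ^2 ≅ 0

Ȟ^0 ≅ 0,  Ȟ^1 ≅ Z/2,  Ȟ^2 ≅ 0


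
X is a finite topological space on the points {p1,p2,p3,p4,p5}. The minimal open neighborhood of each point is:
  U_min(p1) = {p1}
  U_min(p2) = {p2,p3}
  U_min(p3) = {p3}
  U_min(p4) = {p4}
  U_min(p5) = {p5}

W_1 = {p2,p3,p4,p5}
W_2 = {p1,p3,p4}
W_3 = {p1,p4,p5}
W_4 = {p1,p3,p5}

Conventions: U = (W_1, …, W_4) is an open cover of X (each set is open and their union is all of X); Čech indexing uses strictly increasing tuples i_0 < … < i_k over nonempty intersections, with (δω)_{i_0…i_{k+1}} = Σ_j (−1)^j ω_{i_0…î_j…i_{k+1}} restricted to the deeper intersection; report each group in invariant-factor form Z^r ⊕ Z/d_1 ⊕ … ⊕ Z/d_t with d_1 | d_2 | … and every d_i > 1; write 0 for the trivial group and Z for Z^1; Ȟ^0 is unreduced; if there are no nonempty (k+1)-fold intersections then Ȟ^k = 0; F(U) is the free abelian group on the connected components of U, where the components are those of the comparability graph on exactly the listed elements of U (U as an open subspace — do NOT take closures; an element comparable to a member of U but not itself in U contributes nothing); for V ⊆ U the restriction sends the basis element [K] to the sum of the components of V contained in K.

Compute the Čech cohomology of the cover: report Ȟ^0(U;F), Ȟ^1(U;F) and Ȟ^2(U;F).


intersection data:
  W12={p3,p4} W13={p4,p5} W14={p3,p5} W23={p1,p4} W24={p1,p3} W34={p1,p5}
  W123={p4} W124={p3} W134={p5} W234={p1}
components per intersection:
  W1: {p2,p3} {p4} {p5}
  W2: {p1} {p3} {p4}
  W3: {p1} {p4} {p5}
  W4: {p1} {p3} {p5}
  W12: {p3} {p4}
  W13: {p4} {p5}
  W14: {p3} {p5}
  W23: {p1} {p4}
  W24: {p1} {p3}
  W34: {p1} {p5}
  W123: {p4}
  W124: {p3}
  W134: {p5}
  W234: {p1}
C dims 12,12,4; δ0: rk 8, SNF 1^8; δ1: rk 4, SNF 1^4
Ȟ^0 = (12 − 8) − 0 = 4, so Ȟ^0 ≅ Z^4
Ȟ^1 = (12 − 4) − 8 = 0, so Ȟ^1 ≅ 0
Ȟ^2 = (4 − 0) − 4 = 0, so Ȟ^2 ≅ 0

Ȟ^0 = Z^4, Ȟ^1 = 0, Ȟ^2 = 0


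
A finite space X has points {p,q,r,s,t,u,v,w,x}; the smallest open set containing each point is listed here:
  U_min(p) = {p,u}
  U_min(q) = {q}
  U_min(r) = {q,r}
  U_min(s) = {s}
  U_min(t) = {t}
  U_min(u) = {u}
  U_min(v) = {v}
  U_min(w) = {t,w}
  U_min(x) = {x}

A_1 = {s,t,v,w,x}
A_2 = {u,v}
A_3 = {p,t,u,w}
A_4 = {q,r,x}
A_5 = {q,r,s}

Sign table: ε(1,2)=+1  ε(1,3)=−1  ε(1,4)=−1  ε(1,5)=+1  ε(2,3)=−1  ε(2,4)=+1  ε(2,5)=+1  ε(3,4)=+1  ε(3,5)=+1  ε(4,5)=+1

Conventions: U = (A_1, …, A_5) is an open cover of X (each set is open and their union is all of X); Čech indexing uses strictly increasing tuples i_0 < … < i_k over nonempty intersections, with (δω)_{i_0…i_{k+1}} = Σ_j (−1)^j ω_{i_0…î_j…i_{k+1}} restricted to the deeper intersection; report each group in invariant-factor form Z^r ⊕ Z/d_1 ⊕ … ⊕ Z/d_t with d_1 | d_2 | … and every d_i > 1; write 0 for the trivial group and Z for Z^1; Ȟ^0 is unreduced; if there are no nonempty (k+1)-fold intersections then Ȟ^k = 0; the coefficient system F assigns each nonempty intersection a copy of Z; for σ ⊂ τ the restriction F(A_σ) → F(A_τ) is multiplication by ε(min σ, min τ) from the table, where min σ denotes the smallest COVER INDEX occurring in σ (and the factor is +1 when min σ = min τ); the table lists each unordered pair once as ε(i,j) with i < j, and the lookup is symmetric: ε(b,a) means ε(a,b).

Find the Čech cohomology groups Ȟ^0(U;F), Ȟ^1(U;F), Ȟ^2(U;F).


nerve of the cover:
  A12={v} A13={t,w} A14={x} A15={s} A23={u} A45={q,r}
C dims 5,6; δ0: rk 5, SNF 1^4·2
Ȟ^0 = (5 − 5) − 0 = 0, so Ȟ^0 ≅ 0
Ȟ^1 = (6 − 0) − 5 = 1 plus torsion [2], so Ȟ^1 ≅ Z ⊕ Z/2
Ȟ^2 = (0 − 0) − 0 = 0, so Ȟ^2 ≅ 0

Ȟ^0(U;F) ≅ 0, Ȟ^1(U;F) ≅ Z ⊕ Z/2 and Ȟ^2(U;F) ≅ 0


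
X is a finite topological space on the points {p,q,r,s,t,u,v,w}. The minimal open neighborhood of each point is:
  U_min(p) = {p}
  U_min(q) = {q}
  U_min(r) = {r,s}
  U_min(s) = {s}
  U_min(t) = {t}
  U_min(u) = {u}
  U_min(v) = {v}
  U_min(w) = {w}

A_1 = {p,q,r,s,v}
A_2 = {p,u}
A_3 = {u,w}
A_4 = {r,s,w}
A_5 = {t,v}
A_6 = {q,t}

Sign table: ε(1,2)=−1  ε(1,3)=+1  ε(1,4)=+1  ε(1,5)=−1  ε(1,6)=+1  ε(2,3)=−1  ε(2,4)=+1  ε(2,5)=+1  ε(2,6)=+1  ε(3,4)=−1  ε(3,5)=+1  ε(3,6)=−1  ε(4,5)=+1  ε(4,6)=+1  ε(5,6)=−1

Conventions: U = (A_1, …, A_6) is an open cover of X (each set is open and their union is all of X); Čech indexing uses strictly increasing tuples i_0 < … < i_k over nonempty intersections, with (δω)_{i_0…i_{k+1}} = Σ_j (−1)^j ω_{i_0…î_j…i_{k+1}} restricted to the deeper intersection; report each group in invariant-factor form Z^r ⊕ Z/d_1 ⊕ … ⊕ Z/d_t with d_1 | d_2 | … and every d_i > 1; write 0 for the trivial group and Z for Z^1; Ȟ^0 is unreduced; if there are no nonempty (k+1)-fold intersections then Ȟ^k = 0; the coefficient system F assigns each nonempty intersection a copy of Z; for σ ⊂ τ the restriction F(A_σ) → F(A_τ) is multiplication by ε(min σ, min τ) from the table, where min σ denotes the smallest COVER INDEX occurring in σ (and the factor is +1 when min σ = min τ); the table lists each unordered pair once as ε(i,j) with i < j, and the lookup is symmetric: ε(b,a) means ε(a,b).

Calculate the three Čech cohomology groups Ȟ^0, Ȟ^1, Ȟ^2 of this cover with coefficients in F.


nerve of the cover:
  A12={p} A14={r,s} A15={v} A16={q} A23={u} A34={w} A56={t}
C dims 6,7; δ0: rk 6, SNF 1^5·2
Ȟ^0 = (6 − 6) − 0 = 0, so Ȟ^0 ≅ 0
Ȟ^1 = (7 − 0) − 6 = 1 plus torsion [2], so Ȟ^1 ≅ Z ⊕ Z/2
Ȟ^2 = (0 − 0) − 0 = 0, so Ȟ^2 ≅ 0

Ȟ^0 = 0; Ȟ^1 = Z ⊕ Z/2; Ȟ^2 = 0


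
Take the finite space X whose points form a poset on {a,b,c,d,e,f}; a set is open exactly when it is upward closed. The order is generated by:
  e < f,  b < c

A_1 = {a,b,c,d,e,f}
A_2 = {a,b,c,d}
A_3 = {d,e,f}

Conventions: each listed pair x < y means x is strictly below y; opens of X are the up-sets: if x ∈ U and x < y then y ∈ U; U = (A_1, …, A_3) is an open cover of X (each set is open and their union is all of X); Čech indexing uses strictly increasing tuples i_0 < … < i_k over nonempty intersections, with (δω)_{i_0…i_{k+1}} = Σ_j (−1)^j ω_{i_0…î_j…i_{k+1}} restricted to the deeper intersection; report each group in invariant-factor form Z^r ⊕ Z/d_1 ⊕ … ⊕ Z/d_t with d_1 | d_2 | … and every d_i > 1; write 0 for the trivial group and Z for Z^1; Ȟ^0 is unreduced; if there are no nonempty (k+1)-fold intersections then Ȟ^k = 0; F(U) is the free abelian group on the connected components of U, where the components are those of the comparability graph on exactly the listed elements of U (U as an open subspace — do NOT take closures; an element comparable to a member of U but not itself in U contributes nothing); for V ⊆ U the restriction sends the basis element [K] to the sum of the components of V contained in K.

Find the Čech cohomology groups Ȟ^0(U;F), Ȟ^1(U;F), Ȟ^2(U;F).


Ȟ^0 = Z^4, Ȟ^1 = 0, Ȟ^2 = 0

nerve simplices:
  A12={a,b,c,d} A13={d,e,f} A23={d}
  A123={d}
components per intersection:
  A1: {a} {b,c} {d} {e,f}
  A2: {a} {b,c} {d}
  A3: {d} {e,f}
  A12: {a} {b,c} {d}
  A13: {d} {e,f}
  A23: {d}
  A123: {d}
C dims 9,6,1; δ0: rk 5, SNF 1^5; δ1: rk 1, SNF 1^1
degree 0: 9−5−0 = 4 → Ȟ^0 ≅ Z^4
degree 1: 6−1−5 = 0 → Ȟ^1 ≅ 0
degree 2: 1−0−1 = 0 → Ȟ^2 ≅ 0


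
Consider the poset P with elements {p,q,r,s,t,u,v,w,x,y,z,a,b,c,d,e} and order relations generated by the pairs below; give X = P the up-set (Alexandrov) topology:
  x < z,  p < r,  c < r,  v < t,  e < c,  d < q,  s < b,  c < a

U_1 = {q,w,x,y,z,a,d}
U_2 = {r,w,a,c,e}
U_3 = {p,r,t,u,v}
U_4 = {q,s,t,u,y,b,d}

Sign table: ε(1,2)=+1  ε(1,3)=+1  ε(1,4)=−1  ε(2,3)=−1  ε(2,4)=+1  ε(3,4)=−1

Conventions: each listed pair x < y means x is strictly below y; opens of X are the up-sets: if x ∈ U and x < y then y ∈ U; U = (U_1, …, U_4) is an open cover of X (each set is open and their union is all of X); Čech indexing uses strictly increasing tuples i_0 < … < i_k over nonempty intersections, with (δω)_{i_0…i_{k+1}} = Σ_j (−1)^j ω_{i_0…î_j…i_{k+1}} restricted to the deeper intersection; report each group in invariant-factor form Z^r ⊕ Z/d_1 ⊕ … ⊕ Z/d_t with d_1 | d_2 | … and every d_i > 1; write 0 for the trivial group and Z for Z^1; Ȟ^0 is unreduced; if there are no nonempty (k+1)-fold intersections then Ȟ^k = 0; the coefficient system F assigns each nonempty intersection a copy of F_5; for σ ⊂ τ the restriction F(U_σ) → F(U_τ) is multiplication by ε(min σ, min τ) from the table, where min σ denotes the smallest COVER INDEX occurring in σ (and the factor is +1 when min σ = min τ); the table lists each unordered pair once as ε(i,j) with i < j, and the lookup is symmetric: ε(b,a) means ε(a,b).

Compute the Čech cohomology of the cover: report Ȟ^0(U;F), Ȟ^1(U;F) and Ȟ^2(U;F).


nerve of the cover:
  U12={w,a} U14={q,y,d} U23={r} U34={t,u}
C dims 4,4; δ0: rk_F5 4
Ȟ^0 = (4 − 4) − 0 = 0, so Ȟ^0 ≅ 0
Ȟ^1 = (4 − 0) − 4 = 0, so Ȟ^1 ≅ 0
Ȟ^2 = (0 − 0) − 0 = 0, so Ȟ^2 ≅ 0

Ȟ^0(U;F) ≅ 0; Ȟ^1(U;F) ≅ 0; Ȟ^2(U;F) ≅ 0


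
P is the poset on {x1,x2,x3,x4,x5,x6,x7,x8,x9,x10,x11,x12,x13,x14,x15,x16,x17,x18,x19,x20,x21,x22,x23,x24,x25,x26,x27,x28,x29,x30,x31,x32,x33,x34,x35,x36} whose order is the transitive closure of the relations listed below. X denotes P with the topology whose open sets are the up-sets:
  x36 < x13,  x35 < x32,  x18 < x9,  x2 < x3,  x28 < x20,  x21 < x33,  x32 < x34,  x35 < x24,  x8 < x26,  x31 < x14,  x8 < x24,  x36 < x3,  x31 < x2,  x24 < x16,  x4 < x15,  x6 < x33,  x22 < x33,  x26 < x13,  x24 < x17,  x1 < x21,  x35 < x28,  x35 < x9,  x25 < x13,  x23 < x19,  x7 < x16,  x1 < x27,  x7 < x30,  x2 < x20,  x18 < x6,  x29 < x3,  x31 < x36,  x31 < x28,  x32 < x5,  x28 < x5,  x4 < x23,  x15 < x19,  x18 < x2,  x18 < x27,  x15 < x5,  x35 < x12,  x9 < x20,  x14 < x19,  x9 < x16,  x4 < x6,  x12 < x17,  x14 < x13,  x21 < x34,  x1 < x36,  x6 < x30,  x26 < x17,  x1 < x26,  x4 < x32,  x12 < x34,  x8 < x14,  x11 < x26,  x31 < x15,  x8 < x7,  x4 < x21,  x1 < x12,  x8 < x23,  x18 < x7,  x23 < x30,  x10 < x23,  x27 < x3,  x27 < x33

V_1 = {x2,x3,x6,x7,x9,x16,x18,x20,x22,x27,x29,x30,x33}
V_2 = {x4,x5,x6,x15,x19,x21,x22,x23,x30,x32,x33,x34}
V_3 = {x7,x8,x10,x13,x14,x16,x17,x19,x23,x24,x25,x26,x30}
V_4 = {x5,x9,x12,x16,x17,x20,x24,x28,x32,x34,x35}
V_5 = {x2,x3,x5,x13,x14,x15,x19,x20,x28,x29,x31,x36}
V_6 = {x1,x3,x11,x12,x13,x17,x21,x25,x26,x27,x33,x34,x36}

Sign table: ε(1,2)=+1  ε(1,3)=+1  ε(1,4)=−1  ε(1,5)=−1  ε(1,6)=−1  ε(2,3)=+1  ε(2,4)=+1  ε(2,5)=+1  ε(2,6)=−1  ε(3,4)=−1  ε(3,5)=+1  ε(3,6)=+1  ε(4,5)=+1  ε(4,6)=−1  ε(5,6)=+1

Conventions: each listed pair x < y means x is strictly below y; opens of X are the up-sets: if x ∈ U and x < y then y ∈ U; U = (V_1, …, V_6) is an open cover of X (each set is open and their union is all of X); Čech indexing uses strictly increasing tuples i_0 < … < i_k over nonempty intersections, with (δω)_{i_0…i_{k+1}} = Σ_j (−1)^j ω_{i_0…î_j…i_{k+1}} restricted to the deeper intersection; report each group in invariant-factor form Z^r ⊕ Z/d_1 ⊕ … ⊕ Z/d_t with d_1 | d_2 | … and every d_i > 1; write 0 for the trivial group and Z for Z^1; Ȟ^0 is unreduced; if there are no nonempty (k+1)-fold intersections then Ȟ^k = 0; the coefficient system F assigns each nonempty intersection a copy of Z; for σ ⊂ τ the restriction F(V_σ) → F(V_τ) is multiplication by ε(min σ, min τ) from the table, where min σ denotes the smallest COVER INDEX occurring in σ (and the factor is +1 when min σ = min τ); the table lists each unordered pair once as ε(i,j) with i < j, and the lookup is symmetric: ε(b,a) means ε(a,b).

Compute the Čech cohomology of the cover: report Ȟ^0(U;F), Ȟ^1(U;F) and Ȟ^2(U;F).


Ȟ^0(U;F) ≅ 0; Ȟ^1(U;F) ≅ Z/2; Ȟ^2(U;F) ≅ Z

nonempty intersections:
  V12={x6,x22,x30,x33} V13={x7,x16,x30} V14={x9,x16,x20} V15={x2,x3,x20,x29} V16={x3,x27,x33} V23={x19,x23,x30} V24={x5,x32,x34} V25={x5,x15,x19} V26={x21,x33,x34} V34={x16,x17,x24} V35={x13,x14,x19} V36={x13,x17,x25,x26} V45={x5,x20,x28} V46={x12,x17,x34} V56={x3,x13,x36}
  V123={x30} V126={x33} V134={x16} V145={x20} V156={x3} V235={x19} V245={x5} V246={x34} V346={x17} V356={x13}
C dims 6,15,10; δ0: rk 6, SNF 1^5·2; δ1: rk 9, SNF 1^9
Ȟ^0: (6−6)−0=0 ⇒ 0
Ȟ^1: (15−9)−6=0 plus torsion [2] ⇒ Z/2
Ȟ^2: (10−0)−9=1 ⇒ Z


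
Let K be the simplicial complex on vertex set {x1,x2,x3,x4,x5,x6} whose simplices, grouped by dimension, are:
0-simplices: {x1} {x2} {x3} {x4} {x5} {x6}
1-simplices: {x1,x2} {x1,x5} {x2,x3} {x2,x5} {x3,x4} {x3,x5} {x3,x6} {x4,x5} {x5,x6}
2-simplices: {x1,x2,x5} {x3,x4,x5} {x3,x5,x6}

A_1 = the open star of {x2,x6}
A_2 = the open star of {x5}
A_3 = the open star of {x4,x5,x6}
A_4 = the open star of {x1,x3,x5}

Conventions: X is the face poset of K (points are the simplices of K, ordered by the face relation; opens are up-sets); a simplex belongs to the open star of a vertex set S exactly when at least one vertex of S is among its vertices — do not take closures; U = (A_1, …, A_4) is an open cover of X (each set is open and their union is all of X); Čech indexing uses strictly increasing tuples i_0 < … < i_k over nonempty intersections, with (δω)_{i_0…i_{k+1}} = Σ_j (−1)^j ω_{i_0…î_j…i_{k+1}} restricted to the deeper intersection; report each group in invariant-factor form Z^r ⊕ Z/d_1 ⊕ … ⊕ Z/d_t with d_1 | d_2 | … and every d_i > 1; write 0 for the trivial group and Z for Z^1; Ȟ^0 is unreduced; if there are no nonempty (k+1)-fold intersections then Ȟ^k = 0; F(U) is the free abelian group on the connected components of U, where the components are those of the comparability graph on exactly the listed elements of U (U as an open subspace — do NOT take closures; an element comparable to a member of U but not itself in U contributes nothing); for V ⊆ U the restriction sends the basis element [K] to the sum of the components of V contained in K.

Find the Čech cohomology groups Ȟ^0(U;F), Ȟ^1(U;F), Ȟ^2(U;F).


Ȟ^0(U;F) ≅ Z,  Ȟ^1(U;F) ≅ Z,  Ȟ^2(U;F) ≅ 0

nerve of the cover:
  A1={{x2},{x6},{x1,x2},{x2,x3},{x2,x5},{x3,x6},{x5,x6},{x1,x2,x5},{x3,x5,x6}} A2={{x5},{x1,x5},{x2,x5},{x3,x5},{x4,x5},{x5,x6},{x1,x2,x5},{x3,x4,x5},{x3,x5,x6}} A3={{x4},{x5},{x6},{x1,x5},{x2,x5},{x3,x4},{x3,x5},{x3,x6},{x4,x5},{x5,x6},{x1,x2,x5},{x3,x4,x5},{x3,x5,x6}} A4={{x1},{x3},{x5},{x1,x2},{x1,x5},{x2,x3},{x2,x5},{x3,x4},{x3,x5},{x3,x6},{x4,x5},{x5,x6},{x1,x2,x5},{x3,x4,x5},{x3,x5,x6}}
  A12={{x2,x5},{x5,x6},{x1,x2,x5},{x3,x5,x6}} A13={{x6},{x2,x5},{x3,x6},{x5,x6},{x1,x2,x5},{x3,x5,x6}} A14={{x1,x2},{x2,x3},{x2,x5},{x3,x6},{x5,x6},{x1,x2,x5},{x3,x5,x6}} A23={{x5},{x1,x5},{x2,x5},{x3,x5},{x4,x5},{x5,x6},{x1,x2,x5},{x3,x4,x5},{x3,x5,x6}} A24={{x5},{x1,x5},{x2,x5},{x3,x5},{x4,x5},{x5,x6},{x1,x2,x5},{x3,x4,x5},{x3,x5,x6}} A34={{x5},{x1,x5},{x2,x5},{x3,x4},{x3,x5},{x3,x6},{x4,x5},{x5,x6},{x1,x2,x5},{x3,x4,x5},{x3,x5,x6}}
  A123={{x2,x5},{x5,x6},{x1,x2,x5},{x3,x5,x6}} A124={{x2,x5},{x5,x6},{x1,x2,x5},{x3,x5,x6}} A134={{x2,x5},{x3,x6},{x5,x6},{x1,x2,x5},{x3,x5,x6}} A234={{x5},{x1,x5},{x2,x5},{x3,x5},{x4,x5},{x5,x6},{x1,x2,x5},{x3,x4,x5},{x3,x5,x6}}
  A1234={{x2,x5},{x5,x6},{x1,x2,x5},{x3,x5,x6}}
components per intersection:
  A1: {{x2},{x1,x2},{x2,x3},{x2,x5},{x1,x2,x5}} {{x6},{x3,x6},{x5,x6},{x3,x5,x6}}
  A2: {{x5},{x1,x5},{x2,x5},{x3,x5},{x4,x5},{x5,x6},{x1,x2,x5},{x3,x4,x5},{x3,x5,x6}}
  A3: {{x4},{x5},{x6},{x1,x5},{x2,x5},{x3,x4},{x3,x5},{x3,x6},{x4,x5},{x5,x6},{x1,x2,x5},{x3,x4,x5},{x3,x5,x6}}
  A4: {{x1},{x3},{x5},{x1,x2},{x1,x5},{x2,x3},{x2,x5},{x3,x4},{x3,x5},{x3,x6},{x4,x5},{x5,x6},{x1,x2,x5},{x3,x4,x5},{x3,x5,x6}}
  A12: {{x2,x5},{x1,x2,x5}} {{x5,x6},{x3,x5,x6}}
  A13: {{x6},{x3,x6},{x5,x6},{x3,x5,x6}} {{x2,x5},{x1,x2,x5}}
  A14: {{x1,x2},{x2,x5},{x1,x2,x5}} {{x2,x3}} {{x3,x6},{x5,x6},{x3,x5,x6}}
  A23: {{x5},{x1,x5},{x2,x5},{x3,x5},{x4,x5},{x5,x6},{x1,x2,x5},{x3,x4,x5},{x3,x5,x6}}
  A24: {{x5},{x1,x5},{x2,x5},{x3,x5},{x4,x5},{x5,x6},{x1,x2,x5},{x3,x4,x5},{x3,x5,x6}}
  A34: {{x5},{x1,x5},{x2,x5},{x3,x4},{x3,x5},{x3,x6},{x4,x5},{x5,x6},{x1,x2,x5},{x3,x4,x5},{x3,x5,x6}}
  A123: {{x2,x5},{x1,x2,x5}} {{x5,x6},{x3,x5,x6}}
  A124: {{x2,x5},{x1,x2,x5}} {{x5,x6},{x3,x5,x6}}
  A134: {{x2,x5},{x1,x2,x5}} {{x3,x6},{x5,x6},{x3,x5,x6}}
  A234: {{x5},{x1,x5},{x2,x5},{x3,x5},{x4,x5},{x5,x6},{x1,x2,x5},{x3,x4,x5},{x3,x5,x6}}
  A1234: {{x2,x5},{x1,x2,x5}} {{x5,x6},{x3,x5,x6}}
C dims 5,10,7,2; δ0: rk 4, SNF 1^4; δ1: rk 5, SNF 1^5; δ2: rk 2, SNF 1^2
Ȟ^0 = (5 − 4) − 0 = 1, so Ȟ^0 ≅ Z
Ȟ^1 = (10 − 5) − 4 = 1, so Ȟ^1 ≅ Z
Ȟ^2 = (7 − 2) − 5 = 0, so Ȟ^2 ≅ 0


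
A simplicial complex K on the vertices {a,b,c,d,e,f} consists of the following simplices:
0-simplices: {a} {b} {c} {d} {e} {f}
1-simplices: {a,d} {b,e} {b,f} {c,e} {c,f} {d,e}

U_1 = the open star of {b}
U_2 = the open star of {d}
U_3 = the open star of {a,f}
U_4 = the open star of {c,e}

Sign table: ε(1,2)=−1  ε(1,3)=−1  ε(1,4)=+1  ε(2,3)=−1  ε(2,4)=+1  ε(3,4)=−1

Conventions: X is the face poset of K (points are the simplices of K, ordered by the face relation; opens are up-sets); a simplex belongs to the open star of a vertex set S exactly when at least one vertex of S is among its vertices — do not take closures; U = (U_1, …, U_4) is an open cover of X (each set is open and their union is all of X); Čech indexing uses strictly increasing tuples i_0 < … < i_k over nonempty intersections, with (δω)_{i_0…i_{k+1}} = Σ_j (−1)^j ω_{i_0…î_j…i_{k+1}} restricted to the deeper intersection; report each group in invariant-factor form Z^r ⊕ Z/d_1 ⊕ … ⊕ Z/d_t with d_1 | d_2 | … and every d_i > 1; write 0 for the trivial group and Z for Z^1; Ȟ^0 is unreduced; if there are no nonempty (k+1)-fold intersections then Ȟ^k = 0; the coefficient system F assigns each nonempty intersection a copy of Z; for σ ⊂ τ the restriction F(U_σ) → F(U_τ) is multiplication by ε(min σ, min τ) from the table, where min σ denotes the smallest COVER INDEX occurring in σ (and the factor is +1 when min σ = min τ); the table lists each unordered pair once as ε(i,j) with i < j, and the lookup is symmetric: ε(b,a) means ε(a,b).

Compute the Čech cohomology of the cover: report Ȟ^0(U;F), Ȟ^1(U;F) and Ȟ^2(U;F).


cover nerve:
  U1={{b},{b,e},{b,f}} U2={{d},{a,d},{d,e}} U3={{a},{f},{a,d},{b,f},{c,f}} U4={{c},{e},{b,e},{c,e},{c,f},{d,e}}
  U13={{b,f}} U14={{b,e}} U23={{a,d}} U24={{d,e}} U34={{c,f}}
C dims 4,5; δ0: rk 3, SNF 1^3
Ȟ^0: (4−3)−0=1 ⇒ Z
Ȟ^1: (5−0)−3=2 ⇒ Z^2
Ȟ^2: (0−0)−0=0 ⇒ 0

Ȟ^0(U;F) ≅ Z,  Ȟ^1(U;F) ≅ Z^2,  Ȟ^2(U;F) ≅ 0


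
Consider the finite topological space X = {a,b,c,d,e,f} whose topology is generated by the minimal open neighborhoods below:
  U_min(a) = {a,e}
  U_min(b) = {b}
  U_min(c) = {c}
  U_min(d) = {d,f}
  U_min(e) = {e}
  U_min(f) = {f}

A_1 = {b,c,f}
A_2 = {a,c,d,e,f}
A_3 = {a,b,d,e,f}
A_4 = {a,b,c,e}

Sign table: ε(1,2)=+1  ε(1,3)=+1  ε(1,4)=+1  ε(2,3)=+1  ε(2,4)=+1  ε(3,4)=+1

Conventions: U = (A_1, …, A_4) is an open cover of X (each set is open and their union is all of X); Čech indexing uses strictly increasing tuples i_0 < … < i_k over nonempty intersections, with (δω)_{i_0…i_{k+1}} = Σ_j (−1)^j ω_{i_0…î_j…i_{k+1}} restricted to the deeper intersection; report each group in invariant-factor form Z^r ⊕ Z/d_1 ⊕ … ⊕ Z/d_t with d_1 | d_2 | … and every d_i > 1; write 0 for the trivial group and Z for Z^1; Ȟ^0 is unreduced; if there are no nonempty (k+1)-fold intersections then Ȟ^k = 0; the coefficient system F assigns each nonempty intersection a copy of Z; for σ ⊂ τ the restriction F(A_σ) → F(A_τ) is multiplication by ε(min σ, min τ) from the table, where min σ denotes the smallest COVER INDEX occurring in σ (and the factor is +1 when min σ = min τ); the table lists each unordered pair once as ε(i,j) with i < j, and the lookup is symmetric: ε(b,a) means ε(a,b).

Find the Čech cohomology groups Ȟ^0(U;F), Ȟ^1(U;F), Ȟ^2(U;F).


nonempty overlaps:
  A12={c,f} A13={b,f} A14={b,c} A23={a,d,e,f} A24={a,c,e} A34={a,b,e}
  A123={f} A124={c} A134={b} A234={a,e}
C dims 4,6,4; δ0: rk 3, SNF 1^3; δ1: rk 3, SNF 1^3
degree 0: 4−3−0 = 1 → Ȟ^0 ≅ Z
degree 1: 6−3−3 = 0 → Ȟ^1 ≅ 0
degree 2: 4−0−3 = 1 → Ȟ^2 ≅ Z

Ȟ^0 = Z, Ȟ^1 = 0 and Ȟ^2 = Z


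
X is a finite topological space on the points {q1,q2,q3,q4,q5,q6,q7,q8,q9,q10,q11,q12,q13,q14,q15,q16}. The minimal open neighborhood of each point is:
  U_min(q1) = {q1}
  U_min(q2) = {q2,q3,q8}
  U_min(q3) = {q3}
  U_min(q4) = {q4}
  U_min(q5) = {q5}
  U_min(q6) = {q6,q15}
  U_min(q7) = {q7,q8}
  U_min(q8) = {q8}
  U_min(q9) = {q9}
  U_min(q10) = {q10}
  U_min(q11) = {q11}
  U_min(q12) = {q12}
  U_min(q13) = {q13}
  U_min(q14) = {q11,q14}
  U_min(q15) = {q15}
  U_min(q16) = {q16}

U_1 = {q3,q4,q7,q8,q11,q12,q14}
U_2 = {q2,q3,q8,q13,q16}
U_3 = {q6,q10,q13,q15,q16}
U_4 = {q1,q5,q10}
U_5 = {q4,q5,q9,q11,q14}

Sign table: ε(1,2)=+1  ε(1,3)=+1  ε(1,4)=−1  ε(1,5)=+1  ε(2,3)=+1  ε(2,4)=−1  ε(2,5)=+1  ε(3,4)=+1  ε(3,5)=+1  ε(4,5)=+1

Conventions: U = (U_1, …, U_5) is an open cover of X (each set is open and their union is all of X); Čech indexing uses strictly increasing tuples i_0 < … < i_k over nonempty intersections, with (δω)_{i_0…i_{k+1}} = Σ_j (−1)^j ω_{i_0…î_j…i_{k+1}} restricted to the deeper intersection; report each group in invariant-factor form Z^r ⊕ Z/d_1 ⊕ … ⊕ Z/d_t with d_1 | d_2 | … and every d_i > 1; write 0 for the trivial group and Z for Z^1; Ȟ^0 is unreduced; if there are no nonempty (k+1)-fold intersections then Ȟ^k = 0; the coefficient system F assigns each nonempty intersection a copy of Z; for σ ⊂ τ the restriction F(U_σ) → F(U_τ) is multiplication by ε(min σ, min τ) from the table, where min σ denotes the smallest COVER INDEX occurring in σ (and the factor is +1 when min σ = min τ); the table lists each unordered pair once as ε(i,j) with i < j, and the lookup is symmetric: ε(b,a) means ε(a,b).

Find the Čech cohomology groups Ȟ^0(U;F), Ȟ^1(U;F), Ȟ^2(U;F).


nonempty overlaps:
  U12={q3,q8} U15={q4,q11,q14} U23={q13,q16} U34={q10} U45={q5}
C dims 5,5; δ0: rk 4, SNF 1^4
degree 0: 5−4−0 = 1 → Ȟ^0 ≅ Z
degree 1: 5−0−4 = 1 → Ȟ^1 ≅ Z
degree 2: 0−0−0 = 0 → Ȟ^2 ≅ 0

Ȟ^0(U;F) ≅ Z; Ȟ^1(U;F) ≅ Z; Ȟ^2(U;F) ≅ 0


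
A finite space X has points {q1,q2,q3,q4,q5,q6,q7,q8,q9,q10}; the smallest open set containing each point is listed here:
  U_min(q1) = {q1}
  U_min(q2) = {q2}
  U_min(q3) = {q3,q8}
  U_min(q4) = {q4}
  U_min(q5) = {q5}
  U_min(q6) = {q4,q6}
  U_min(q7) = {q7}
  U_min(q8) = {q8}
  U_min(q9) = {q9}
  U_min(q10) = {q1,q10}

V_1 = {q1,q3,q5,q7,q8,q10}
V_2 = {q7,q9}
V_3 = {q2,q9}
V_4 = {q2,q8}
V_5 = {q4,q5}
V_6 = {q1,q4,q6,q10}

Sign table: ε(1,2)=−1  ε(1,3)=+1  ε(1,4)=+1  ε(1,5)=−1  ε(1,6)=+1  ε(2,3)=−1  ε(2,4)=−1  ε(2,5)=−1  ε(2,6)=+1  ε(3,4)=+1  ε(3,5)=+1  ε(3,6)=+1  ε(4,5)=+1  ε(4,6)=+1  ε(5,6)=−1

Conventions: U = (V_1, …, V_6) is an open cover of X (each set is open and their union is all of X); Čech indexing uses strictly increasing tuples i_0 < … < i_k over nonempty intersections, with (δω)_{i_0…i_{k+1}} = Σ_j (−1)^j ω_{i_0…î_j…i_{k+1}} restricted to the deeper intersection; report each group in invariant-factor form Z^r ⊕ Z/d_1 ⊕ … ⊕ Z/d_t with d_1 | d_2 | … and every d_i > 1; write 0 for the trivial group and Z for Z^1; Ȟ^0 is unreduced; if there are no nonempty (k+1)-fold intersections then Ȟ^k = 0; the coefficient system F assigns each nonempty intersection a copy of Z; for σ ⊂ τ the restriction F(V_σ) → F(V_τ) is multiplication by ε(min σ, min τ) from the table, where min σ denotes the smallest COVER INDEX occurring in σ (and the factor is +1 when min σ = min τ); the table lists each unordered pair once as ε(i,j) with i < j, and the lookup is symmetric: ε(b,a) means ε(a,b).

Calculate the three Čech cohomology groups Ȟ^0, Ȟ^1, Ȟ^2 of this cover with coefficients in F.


Ȟ^0 = Z,  Ȟ^1 = Z^2,  Ȟ^2 = 0

intersection data:
  V12={q7} V14={q8} V15={q5} V16={q1,q10} V23={q9} V34={q2} V56={q4}
C dims 6,7; δ0: rk 5, SNF 1^5
Ȟ^0 = (6 − 5) − 0 = 1, so Ȟ^0 ≅ Z
Ȟ^1 = (7 − 0) − 5 = 2, so Ȟ^1 ≅ Z^2
Ȟ^2 = (0 − 0) − 0 = 0, so Ȟ^2 ≅ 0


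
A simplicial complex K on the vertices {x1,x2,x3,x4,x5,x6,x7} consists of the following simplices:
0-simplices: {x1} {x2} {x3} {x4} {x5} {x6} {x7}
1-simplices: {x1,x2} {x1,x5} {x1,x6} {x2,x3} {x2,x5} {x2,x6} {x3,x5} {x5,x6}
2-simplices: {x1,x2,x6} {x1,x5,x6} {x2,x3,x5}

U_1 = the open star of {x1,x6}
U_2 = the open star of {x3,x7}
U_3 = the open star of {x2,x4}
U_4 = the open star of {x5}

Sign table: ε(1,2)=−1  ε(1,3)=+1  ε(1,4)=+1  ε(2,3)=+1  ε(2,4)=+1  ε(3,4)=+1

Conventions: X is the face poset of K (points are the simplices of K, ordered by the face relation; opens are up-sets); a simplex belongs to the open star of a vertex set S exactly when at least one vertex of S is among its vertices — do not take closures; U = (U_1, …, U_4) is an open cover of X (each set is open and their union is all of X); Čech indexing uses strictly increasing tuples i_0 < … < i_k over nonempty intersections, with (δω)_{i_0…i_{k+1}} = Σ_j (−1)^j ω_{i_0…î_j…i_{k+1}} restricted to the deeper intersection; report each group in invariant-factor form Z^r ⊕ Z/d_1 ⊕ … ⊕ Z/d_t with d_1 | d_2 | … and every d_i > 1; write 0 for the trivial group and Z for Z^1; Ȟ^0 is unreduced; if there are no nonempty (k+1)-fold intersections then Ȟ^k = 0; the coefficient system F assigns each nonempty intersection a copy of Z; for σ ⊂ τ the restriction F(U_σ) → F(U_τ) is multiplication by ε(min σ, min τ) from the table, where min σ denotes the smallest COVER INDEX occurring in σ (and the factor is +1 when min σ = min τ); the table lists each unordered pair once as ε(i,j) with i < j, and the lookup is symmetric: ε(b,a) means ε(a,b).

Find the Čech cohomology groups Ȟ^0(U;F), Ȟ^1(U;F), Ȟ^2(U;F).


Ȟ^0 = Z; Ȟ^1 = Z; Ȟ^2 = 0

nonempty overlaps:
  U1={{x1},{x6},{x1,x2},{x1,x5},{x1,x6},{x2,x6},{x5,x6},{x1,x2,x6},{x1,x5,x6}} U2={{x3},{x7},{x2,x3},{x3,x5},{x2,x3,x5}} U3={{x2},{x4},{x1,x2},{x2,x3},{x2,x5},{x2,x6},{x1,x2,x6},{x2,x3,x5}} U4={{x5},{x1,x5},{x2,x5},{x3,x5},{x5,x6},{x1,x5,x6},{x2,x3,x5}}
  U13={{x1,x2},{x2,x6},{x1,x2,x6}} U14={{x1,x5},{x5,x6},{x1,x5,x6}} U23={{x2,x3},{x2,x3,x5}} U24={{x3,x5},{x2,x3,x5}} U34={{x2,x5},{x2,x3,x5}}
  U234={{x2,x3,x5}}
C dims 4,5,1; δ0: rk 3, SNF 1^3; δ1: rk 1, SNF 1^1
degree 0: 4−3−0 = 1 → Ȟ^0 ≅ Z
degree 1: 5−1−3 = 1 → Ȟ^1 ≅ Z
degree 2: 1−0−1 = 0 → Ȟ^2 ≅ 0


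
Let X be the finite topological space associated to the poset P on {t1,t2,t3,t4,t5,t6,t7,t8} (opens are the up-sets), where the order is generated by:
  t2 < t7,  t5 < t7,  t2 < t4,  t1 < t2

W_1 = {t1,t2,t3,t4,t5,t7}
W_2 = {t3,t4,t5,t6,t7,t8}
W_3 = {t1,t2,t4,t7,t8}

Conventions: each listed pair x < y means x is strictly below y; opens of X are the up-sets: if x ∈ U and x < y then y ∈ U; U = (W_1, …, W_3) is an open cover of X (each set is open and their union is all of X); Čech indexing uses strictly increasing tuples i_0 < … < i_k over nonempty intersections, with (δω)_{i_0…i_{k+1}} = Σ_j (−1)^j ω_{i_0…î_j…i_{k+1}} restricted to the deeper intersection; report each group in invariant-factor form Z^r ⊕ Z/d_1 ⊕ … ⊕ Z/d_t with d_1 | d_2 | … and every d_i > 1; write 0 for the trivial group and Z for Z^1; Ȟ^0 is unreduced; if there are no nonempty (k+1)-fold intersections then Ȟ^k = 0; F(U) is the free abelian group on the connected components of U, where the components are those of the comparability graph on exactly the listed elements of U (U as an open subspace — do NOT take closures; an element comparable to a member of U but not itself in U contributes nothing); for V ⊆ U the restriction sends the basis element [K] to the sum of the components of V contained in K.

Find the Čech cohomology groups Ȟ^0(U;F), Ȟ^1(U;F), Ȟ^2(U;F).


Ȟ^0 ≅ Z^4,  Ȟ^1 ≅ 0,  Ȟ^2 ≅ 0

nerve of the cover:
  W12={t3,t4,t5,t7} W13={t1,t2,t4,t7} W23={t4,t7,t8}
  W123={t4,t7}
components per intersection:
  W1: {t1,t2,t4,t5,t7} {t3}
  W2: {t3} {t4} {t5,t7} {t6} {t8}
  W3: {t1,t2,t4,t7} {t8}
  W12: {t3} {t4} {t5,t7}
  W13: {t1,t2,t4,t7}
  W23: {t4} {t7} {t8}
  W123: {t4} {t7}
C dims 9,7,2; δ0: rk 5, SNF 1^5; δ1: rk 2, SNF 1^2
Ȟ^0 = (9 − 5) − 0 = 4, so Ȟ^0 ≅ Z^4
Ȟ^1 = (7 − 2) − 5 = 0, so Ȟ^1 ≅ 0
Ȟ^2 = (2 − 0) − 2 = 0, so Ȟ^2 ≅ 0


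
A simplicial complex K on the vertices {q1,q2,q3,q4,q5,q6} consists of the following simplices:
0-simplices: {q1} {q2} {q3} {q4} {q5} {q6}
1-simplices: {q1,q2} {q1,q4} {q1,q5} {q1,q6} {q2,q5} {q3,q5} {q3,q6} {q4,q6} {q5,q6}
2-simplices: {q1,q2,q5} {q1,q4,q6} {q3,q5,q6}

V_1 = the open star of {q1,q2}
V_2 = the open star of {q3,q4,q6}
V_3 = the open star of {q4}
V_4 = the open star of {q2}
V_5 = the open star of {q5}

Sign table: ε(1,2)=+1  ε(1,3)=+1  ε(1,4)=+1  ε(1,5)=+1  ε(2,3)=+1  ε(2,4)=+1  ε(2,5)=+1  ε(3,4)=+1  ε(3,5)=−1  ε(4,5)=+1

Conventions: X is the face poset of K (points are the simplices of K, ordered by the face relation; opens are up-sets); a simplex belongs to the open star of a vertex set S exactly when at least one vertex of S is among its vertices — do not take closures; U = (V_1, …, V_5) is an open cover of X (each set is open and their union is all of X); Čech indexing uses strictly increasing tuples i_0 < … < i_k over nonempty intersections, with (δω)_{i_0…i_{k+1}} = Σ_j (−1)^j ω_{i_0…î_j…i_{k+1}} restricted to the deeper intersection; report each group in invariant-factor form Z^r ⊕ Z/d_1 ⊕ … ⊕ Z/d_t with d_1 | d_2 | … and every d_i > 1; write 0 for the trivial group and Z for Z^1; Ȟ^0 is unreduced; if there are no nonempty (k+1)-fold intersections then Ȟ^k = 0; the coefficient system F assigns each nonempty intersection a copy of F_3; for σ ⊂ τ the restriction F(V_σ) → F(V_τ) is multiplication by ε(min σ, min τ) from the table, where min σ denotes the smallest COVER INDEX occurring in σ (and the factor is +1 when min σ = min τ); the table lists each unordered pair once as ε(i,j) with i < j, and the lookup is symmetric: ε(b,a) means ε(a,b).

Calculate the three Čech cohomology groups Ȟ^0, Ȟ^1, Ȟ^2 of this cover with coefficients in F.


Ȟ^0 = Z/3, Ȟ^1 = Z/3 and Ȟ^2 = 0

nerve of the cover:
  V1={{q1},{q2},{q1,q2},{q1,q4},{q1,q5},{q1,q6},{q2,q5},{q1,q2,q5},{q1,q4,q6}} V2={{q3},{q4},{q6},{q1,q4},{q1,q6},{q3,q5},{q3,q6},{q4,q6},{q5,q6},{q1,q4,q6},{q3,q5,q6}} V3={{q4},{q1,q4},{q4,q6},{q1,q4,q6}} V4={{q2},{q1,q2},{q2,q5},{q1,q2,q5}} V5={{q5},{q1,q5},{q2,q5},{q3,q5},{q5,q6},{q1,q2,q5},{q3,q5,q6}}
  V12={{q1,q4},{q1,q6},{q1,q4,q6}} V13={{q1,q4},{q1,q4,q6}} V14={{q2},{q1,q2},{q2,q5},{q1,q2,q5}} V15={{q1,q5},{q2,q5},{q1,q2,q5}} V23={{q4},{q1,q4},{q4,q6},{q1,q4,q6}} V25={{q3,q5},{q5,q6},{q3,q5,q6}} V45={{q2,q5},{q1,q2,q5}}
  V123={{q1,q4},{q1,q4,q6}} V145={{q2,q5},{q1,q2,q5}}
C dims 5,7,2; δ0: rk_F3 4; δ1: rk_F3 2
Ȟ^0 = (5 − 4) − 0 = 1, so Ȟ^0 ≅ Z/3
Ȟ^1 = (7 − 2) − 4 = 1, so Ȟ^1 ≅ Z/3
Ȟ^2 = (2 − 0) − 2 = 0, so Ȟ^2 ≅ 0
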